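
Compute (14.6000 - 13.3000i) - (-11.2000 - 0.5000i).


Real: 14.6 + 11.2 = 25.8
Imag: -13.3 + 0.5 = -12.8

25.8000 - 12.8000i


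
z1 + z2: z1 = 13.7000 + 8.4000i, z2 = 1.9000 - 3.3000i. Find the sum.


Real: 13.7 + 1.9 = 15.6
Imag: 8.4 - 3.3 = 5.1

15.6000 + 5.1000i


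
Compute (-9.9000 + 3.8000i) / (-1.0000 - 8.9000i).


Conjugate of z2 = -1.0000 + 8.9000i
Numerator: (-9.9000 + 3.8000i)(-1.0000 + 8.9000i) = -23.9200 - 91.9100i
Denominator: (-1)^2 + (-8.9)^2 = 80.21
Result = (-23.9200 - 91.9100i)/80.21

-0.2982 - 1.1459i


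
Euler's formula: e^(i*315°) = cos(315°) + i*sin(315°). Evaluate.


cos(315°) = 0.7071
sin(315°) = -0.7071

e^(i*315°) = 0.7071 - 0.7071i


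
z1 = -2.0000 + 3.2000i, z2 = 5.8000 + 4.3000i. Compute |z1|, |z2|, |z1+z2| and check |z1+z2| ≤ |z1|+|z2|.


|z1| = sqrt((-2)^2 + 3.2^2) = sqrt(14.24) = 3.7736
|z2| = sqrt(5.8^2 + 4.3^2) = sqrt(52.13) = 7.2201
z1+z2 = 3.8000 + 7.5000i
|z1+z2| = sqrt(70.69) = 8.4077
|z1|+|z2| = 3.7736 + 7.2201 = 10.9937

|z1+z2| = 8.4077 ≤ |z1|+|z2| = 10.9937 (verified)


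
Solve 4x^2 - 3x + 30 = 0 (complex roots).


disc = (-3)^2 - 4*4*30 = 9 - 480 = -471
sqrt(|disc|) = sqrt(471) = 21.7025
Real part = 3/(2*4) = 0.3750
Imag part = 21.7025/(2*4) = 2.7128

0.3750 ± 2.7128i


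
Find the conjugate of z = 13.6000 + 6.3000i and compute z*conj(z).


z_bar = 13.6000 - 6.3000i
z*z_bar = 13.6^2 + 6.3^2 = 184.96 + 39.69 = 224.65

z_bar = 13.6000 - 6.3000i, z*z_bar = 224.65


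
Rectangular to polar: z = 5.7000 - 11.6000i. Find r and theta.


r = sqrt(32.49+134.56) = sqrt(167.05) = 12.9248
theta = atan2(-11.6, 5.7) = -63.8315 degrees

r = 12.9248, theta = -63.8315 degrees


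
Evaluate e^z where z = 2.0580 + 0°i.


e^2.0580 = 7.8303
cos(0°) = 1
sin(0°) = 0
Real = 7.8303*1 = 7.8303
Imag = 7.8303*0 = 0

7.8303 + 0i


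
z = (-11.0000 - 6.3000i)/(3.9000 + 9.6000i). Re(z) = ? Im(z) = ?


Multiply by conjugate: (-11.0000 - 6.3000i)(3.9000 - 9.6000i) / (3.9^2 + 9.6^2)
Numerator real = -11*3.9 - (6.3)*9.6 = -103.38
Numerator imag = -6.3*3.9 - (-11)*9.6 = 81.03
Denominator = 107.37
Re(z) = -103.38/107.37 = -0.9628
Im(z) = 81.03/107.37 = 0.7547

Re(z) = -0.9628, Im(z) = 0.7547


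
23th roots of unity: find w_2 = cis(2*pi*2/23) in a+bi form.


Angle = 360*2/23 = 31.3043°
a = cos(31.3043°) = 0.8544
b = sin(31.3043°) = 0.5196

0.8544 + 0.5196i


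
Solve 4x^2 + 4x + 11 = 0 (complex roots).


disc = 4^2 - 4*4*11 = 16 - 176 = -160
sqrt(|disc|) = sqrt(160) = 12.6491
Real part = -4/(2*4) = -0.5000
Imag part = 12.6491/(2*4) = 1.5811

-0.5000 ± 1.5811i


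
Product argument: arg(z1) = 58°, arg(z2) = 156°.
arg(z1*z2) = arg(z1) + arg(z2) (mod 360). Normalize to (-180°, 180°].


arg(z1*z2) = 58° + 156° = 214°
Normalized to (-180°, 180°]: -146°

-146°


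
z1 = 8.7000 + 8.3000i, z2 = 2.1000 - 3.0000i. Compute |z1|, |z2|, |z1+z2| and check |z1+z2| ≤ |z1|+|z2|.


|z1| = sqrt(8.7^2 + 8.3^2) = sqrt(144.58) = 12.0241
|z2| = sqrt(2.1^2 + (-3)^2) = sqrt(13.41) = 3.6620
z1+z2 = 10.8000 + 5.3000i
|z1+z2| = sqrt(144.73) = 12.0304
|z1|+|z2| = 12.0241 + 3.6620 = 15.6861

|z1+z2| = 12.0304 ≤ |z1|+|z2| = 15.6861 (verified)


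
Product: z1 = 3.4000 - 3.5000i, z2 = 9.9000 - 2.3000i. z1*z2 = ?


Real = 3.4*9.9 - (-3.5)*(-2.3) = 33.66 - 8.05 = 25.61
Imag = 3.4*(-2.3) + 9.9*(-3.5) = -7.82 - (34.65) = -42.47

25.6100 - 42.4700i


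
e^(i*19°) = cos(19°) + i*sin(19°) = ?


cos(19°) = 0.9455
sin(19°) = 0.3256

e^(i*19°) = 0.9455 + 0.3256i


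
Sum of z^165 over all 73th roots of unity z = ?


The roots are w_k = w^k with w = e^(2*pi*i/73), and (w^k)^165 = (w^165)^k.
So S = 1 + u + u^2 + ... + u^(72) with u = w^165.
165 = 2*73 + 19, so 165 is not a multiple of 73: u = (w^73)^2 * w^19 = w^19 ≠ 1 (w is a primitive 73th root), while u^73 = (w^73)^165 = 1.
Geometric series: S = (1 - u^73)/(1 - u) = (1 - 1)/(1 - u) = 0

S = 0


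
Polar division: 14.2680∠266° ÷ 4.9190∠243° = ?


r = 14.2680 / 4.9190 = 2.9006
theta = 266° - 243° = 23° = 23° (mod 360)

2.9006 cis(23°)


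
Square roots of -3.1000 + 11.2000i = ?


|z| = sqrt(9.61+125.44) = 11.6211
sqrt((|z|+a)/2) = sqrt((11.6211+(-3.1))/2) = sqrt(4.2606) = 2.0641
sqrt((|z|-a)/2) = sqrt((11.6211-(-3.1))/2) = sqrt(7.3606) = 2.7130

±(2.0641 + 2.7130i) i.e. 2.0641 + 2.7130i and -2.0641 - 2.7130i


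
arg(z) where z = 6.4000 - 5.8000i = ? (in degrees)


Re = 6.4, Im = -5.8
arg = atan2(-5.8, 6.4) = -42.1844 degrees

arg(z) = -42.1844 degrees


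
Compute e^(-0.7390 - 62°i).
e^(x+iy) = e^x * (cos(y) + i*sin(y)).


e^-0.7390 = 0.4776
cos(-62°) = 0.4695
sin(-62°) = -0.8829
Real = 0.4776*0.4695 = 0.2242
Imag = 0.4776*(-0.8829) = -0.4217

0.2242 - 0.4217i


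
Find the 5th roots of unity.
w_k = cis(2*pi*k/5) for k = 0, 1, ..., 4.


The 5th roots of unity are cis(360k/5°) for k=0..4
Angle step = 360/5 = 72°
Primitive root: cis(72°)
Primitive root = 0.3090 + 0.9511i

5 roots at angles: 0°, 72°, 144°, 216°, 288°


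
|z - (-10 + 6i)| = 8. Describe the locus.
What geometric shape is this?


|z - z0| = r is a circle with center z0 and radius r.
Center = (-10, 6), radius = 8

Circle with center (-10, 6) and radius 8


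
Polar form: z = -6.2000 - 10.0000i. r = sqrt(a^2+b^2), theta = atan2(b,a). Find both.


r = sqrt(38.44+100) = sqrt(138.44) = 11.7661
theta = atan2(-10, -6.2) = -121.7989 degrees

r = 11.7661, theta = -121.7989 degrees


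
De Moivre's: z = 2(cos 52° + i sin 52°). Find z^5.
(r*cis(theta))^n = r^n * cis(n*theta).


r^5 = 2^5 = 32
n*theta = 5*52° = 260° = 260° (mod 360)
a = 32*cos(260°) = -5.5567
b = 32*sin(260°) = -31.5138

32 cis(260°) = -5.5567 - 31.5138i


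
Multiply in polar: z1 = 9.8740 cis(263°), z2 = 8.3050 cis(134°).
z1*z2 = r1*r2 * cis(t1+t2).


r = 9.8740 * 8.3050 = 82.0036
theta = 263° + 134° = 397° = 37° (mod 360)

82.0036 cis(37°)


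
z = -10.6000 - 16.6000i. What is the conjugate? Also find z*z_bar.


z_bar = -10.6000 + 16.6000i
z*z_bar = (-10.6)^2 + (-16.6)^2 = 112.36 + 275.56 = 387.92

z_bar = -10.6000 + 16.6000i, z*z_bar = 387.92


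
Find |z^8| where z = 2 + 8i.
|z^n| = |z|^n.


|z| = sqrt(4+64) = sqrt(68) = 8.2462
|z^8| = |z|^8 = (sqrt(68))^8 = 68^4 = 21381376

|z^8| = 21381376


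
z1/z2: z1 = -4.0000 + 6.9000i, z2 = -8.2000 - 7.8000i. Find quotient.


Conjugate of z2 = -8.2000 + 7.8000i
Numerator: (-4.0000 + 6.9000i)(-8.2000 + 7.8000i) = -21.0200 - 87.7800i
Denominator: (-8.2)^2 + (-7.8)^2 = 128.08
Result = (-21.0200 - 87.7800i)/128.08

-0.1641 - 0.6854i


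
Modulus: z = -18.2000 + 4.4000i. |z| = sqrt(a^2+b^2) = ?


|z| = sqrt((-18.2)^2 + 4.4^2) = sqrt(331.24 + 19.36) = sqrt(350.6) = 18.7243

|z| = 18.7243


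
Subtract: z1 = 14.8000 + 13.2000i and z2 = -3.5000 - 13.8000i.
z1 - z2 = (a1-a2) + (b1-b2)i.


Real: 14.8 + 3.5 = 18.3
Imag: 13.2 + 13.8 = 27

18.3000 + 27.0000i


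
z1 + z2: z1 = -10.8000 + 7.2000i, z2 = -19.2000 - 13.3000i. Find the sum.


Real: -10.8 - 19.2 = -30
Imag: 7.2 - 13.3 = -6.1

-30.0000 - 6.1000i


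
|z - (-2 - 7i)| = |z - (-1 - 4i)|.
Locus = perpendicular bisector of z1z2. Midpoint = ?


Equal distances means the locus is the perpendicular bisector of z1 and z2.
Midpoint = ((-2+(-1))/2, (-7+(-4))/2) = (-1.5000, -5.5000)

Perpendicular bisector through (-1.5000, -5.5000)


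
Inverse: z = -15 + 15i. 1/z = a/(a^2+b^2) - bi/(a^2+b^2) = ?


|z|^2 = 225+225 = 450
1/z = (-15 - 15i)/450

1/z = -0.0333 - 0.0333i


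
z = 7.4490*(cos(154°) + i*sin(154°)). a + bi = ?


a = 7.4490*cos(154°) = 7.4490*(-0.89879) = -6.6951
b = 7.4490*sin(154°) = 7.4490*0.43837 = 3.2654

-6.6951 + 3.2654i


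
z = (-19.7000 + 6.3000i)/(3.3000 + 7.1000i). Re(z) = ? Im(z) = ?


Multiply by conjugate: (-19.7000 + 6.3000i)(3.3000 - 7.1000i) / (3.3^2 + 7.1^2)
Numerator real = -19.7*3.3 + 6.3*7.1 = -20.28
Numerator imag = 6.3*3.3 - (-19.7)*7.1 = 160.66
Denominator = 61.3
Re(z) = -20.28/61.3 = -0.3308
Im(z) = 160.66/61.3 = 2.6209

Re(z) = -0.3308, Im(z) = 2.6209


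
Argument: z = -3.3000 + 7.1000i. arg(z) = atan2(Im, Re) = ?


Re = -3.3, Im = 7.1
arg = atan2(7.1, -3.3) = 114.9285 degrees

arg(z) = 114.9285 degrees


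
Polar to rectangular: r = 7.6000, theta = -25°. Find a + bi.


a = 7.6000*cos(-25°) = 7.6000*0.9063 = 6.8879
b = 7.6000*sin(-25°) = 7.6000*(-0.42262) = -3.2119

6.8879 - 3.2119i


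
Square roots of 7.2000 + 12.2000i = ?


|z| = sqrt(51.84+148.84) = 14.1662
sqrt((|z|+a)/2) = sqrt((14.1662+7.2)/2) = sqrt(10.6831) = 3.2685
sqrt((|z|-a)/2) = sqrt((14.1662-7.2)/2) = sqrt(3.4831) = 1.8663

±(3.2685 + 1.8663i) i.e. 3.2685 + 1.8663i and -3.2685 - 1.8663i


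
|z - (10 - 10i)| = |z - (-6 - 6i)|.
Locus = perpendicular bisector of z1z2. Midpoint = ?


Equal distances means the locus is the perpendicular bisector of z1 and z2.
Midpoint = ((10+(-6))/2, (-10+(-6))/2) = (2.0000, -8.0000)

Perpendicular bisector through (2.0000, -8.0000)


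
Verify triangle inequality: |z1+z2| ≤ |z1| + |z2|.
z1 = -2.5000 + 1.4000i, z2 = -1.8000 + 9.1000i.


|z1| = sqrt((-2.5)^2 + 1.4^2) = sqrt(8.21) = 2.8653
|z2| = sqrt((-1.8)^2 + 9.1^2) = sqrt(86.05) = 9.2763
z1+z2 = -4.3000 + 10.5000i
|z1+z2| = sqrt(128.74) = 11.3464
|z1|+|z2| = 2.8653 + 9.2763 = 12.1416

|z1+z2| = 11.3464 ≤ |z1|+|z2| = 12.1416 (verified)


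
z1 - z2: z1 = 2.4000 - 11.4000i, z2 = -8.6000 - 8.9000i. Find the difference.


Real: 2.4 + 8.6 = 11
Imag: -11.4 + 8.9 = -2.5

11.0000 - 2.5000i


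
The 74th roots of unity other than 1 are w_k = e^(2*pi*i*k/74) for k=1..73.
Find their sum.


With w = e^(2*pi*i/74), all 74 of the 74th roots of unity w^0 = 1, w, ..., w^(73) sum to 0: 1 + w + ... + w^(73) = (1 - w^74)/(1 - w) = 0 since w^74 = 1, w ≠ 1.
Removing the root 1: w + w^2 + ... + w^(73) = 0 - 1 = -1

Sum = -1


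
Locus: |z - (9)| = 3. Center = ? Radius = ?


|z - z0| = r is a circle with center z0 and radius r.
Center = (9, 0), radius = 3

Circle with center (9, 0) and radius 3


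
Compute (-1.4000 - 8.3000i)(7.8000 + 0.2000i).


Real = -1.4*7.8 - (-8.3)*0.2 = -10.92 - (-1.66) = -9.26
Imag = -1.4*0.2 + 7.8*(-8.3) = -0.28 - (64.74) = -65.02

-9.2600 - 65.0200i


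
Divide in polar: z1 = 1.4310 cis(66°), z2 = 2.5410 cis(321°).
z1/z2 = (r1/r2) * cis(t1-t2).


r = 1.4310 / 2.5410 = 0.5632
theta = 66° - 321° = -255° = 105° (mod 360)

0.5632 cis(105°)


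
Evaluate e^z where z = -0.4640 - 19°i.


e^-0.4640 = 0.6288
cos(-19°) = 0.9455
sin(-19°) = -0.3256
Real = 0.6288*0.9455 = 0.5945
Imag = 0.6288*(-0.3256) = -0.2047

0.5945 - 0.2047i


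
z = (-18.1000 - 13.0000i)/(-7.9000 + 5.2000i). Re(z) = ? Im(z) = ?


Multiply by conjugate: (-18.1000 - 13.0000i)(-7.9000 - 5.2000i) / ((-7.9)^2 + 5.2^2)
Numerator real = -18.1*(-7.9) - (13)*5.2 = 75.39
Numerator imag = -13*(-7.9) - (-18.1)*5.2 = 196.82
Denominator = 89.45
Re(z) = 75.39/89.45 = 0.8428
Im(z) = 196.82/89.45 = 2.2003

Re(z) = 0.8428, Im(z) = 2.2003


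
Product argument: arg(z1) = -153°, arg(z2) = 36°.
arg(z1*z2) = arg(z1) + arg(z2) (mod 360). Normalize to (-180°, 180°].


arg(z1*z2) = -153° + 36° = -117°
Normalized to (-180°, 180°]: -117°

-117°


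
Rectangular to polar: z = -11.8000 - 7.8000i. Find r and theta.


r = sqrt(139.24+60.84) = sqrt(200.08) = 14.1450
theta = atan2(-7.8, -11.8) = -146.5346 degrees

r = 14.1450, theta = -146.5346 degrees


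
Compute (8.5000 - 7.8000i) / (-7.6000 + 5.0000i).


Conjugate of z2 = -7.6000 - 5.0000i
Numerator: (8.5000 - 7.8000i)(-7.6000 - 5.0000i) = -103.6000 + 16.7800i
Denominator: (-7.6)^2 + 5^2 = 82.76
Result = (-103.6000 + 16.7800i)/82.76

-1.2518 + 0.2028i


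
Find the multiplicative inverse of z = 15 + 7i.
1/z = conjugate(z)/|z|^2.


|z|^2 = 225+49 = 274
1/z = (15 - 7i)/274

1/z = 0.0547 - 0.0255i


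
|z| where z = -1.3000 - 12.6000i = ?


|z| = sqrt((-1.3)^2 + (-12.6)^2) = sqrt(1.69 + 158.76) = sqrt(160.45) = 12.6669

|z| = 12.6669


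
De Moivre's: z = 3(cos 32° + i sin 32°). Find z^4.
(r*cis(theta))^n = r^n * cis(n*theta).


r^4 = 3^4 = 81
n*theta = 4*32° = 128° = 128° (mod 360)
a = 81*cos(128°) = -49.8686
b = 81*sin(128°) = 63.8289

81 cis(128°) = -49.8686 + 63.8289i


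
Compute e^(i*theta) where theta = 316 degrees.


cos(316°) = 0.7193
sin(316°) = -0.6947

e^(i*316°) = 0.7193 - 0.6947i


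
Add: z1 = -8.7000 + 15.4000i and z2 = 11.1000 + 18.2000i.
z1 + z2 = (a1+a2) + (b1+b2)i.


Real: -8.7 + 11.1 = 2.4
Imag: 15.4 + 18.2 = 33.6

2.4000 + 33.6000i


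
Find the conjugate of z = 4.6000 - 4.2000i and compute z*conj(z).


z_bar = 4.6000 + 4.2000i
z*z_bar = 4.6^2 + (-4.2)^2 = 21.16 + 17.64 = 38.8

z_bar = 4.6000 + 4.2000i, z*z_bar = 38.8


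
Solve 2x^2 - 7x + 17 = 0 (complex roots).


disc = (-7)^2 - 4*2*17 = 49 - 136 = -87
sqrt(|disc|) = sqrt(87) = 9.3274
Real part = 7/(2*2) = 1.7500
Imag part = 9.3274/(2*2) = 2.3318

1.7500 ± 2.3318i


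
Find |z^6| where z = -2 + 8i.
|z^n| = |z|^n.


|z| = sqrt(4+64) = sqrt(68) = 8.2462
|z^6| = |z|^6 = (sqrt(68))^6 = 68^3 = 314432

|z^6| = 314432


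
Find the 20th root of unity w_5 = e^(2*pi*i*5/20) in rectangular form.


Angle = 360*5/20 = 90°
a = cos(90°) = 0
b = sin(90°) = 1.0000

0 + 1.0000i


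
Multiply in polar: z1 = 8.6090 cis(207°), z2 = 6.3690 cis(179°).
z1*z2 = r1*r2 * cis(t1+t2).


r = 8.6090 * 6.3690 = 54.8307
theta = 207° + 179° = 386° = 26° (mod 360)

54.8307 cis(26°)


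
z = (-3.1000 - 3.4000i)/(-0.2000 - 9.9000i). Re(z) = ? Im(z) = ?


Multiply by conjugate: (-3.1000 - 3.4000i)(-0.2000 + 9.9000i) / ((-0.2)^2 + (-9.9)^2)
Numerator real = -3.1*(-0.2) - (3.4)*(-9.9) = 34.28
Numerator imag = -3.4*(-0.2) - (-3.1)*(-9.9) = -30.01
Denominator = 98.05
Re(z) = 34.28/98.05 = 0.3496
Im(z) = -30.01/98.05 = -0.3061

Re(z) = 0.3496, Im(z) = -0.3061


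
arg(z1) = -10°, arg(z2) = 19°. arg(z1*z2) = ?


arg(z1*z2) = -10° + 19° = 9°
Normalized to (-180°, 180°]: 9°

9°


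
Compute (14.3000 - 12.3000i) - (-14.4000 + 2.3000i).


Real: 14.3 + 14.4 = 28.7
Imag: -12.3 - 2.3 = -14.6

28.7000 - 14.6000i


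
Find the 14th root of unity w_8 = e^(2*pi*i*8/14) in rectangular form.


Angle = 360*8/14 = 205.7143°
a = cos(205.7143°) = -0.9010
b = sin(205.7143°) = -0.4339

-0.9010 - 0.4339i


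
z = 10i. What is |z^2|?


|z| = sqrt(0+100) = sqrt(100) = 10
|z^2| = |z|^2 = 10^2 = 100

|z^2| = 100


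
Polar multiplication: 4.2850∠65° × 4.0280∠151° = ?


r = 4.2850 * 4.0280 = 17.2600
theta = 65° + 151° = 216° = 216° (mod 360)

17.2600 cis(216°)


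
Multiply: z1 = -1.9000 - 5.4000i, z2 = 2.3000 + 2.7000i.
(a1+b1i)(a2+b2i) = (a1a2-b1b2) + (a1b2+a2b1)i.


Real = -1.9*2.3 - (-5.4)*2.7 = -4.37 - (-14.58) = 10.21
Imag = -1.9*2.7 + 2.3*(-5.4) = -5.13 - (12.42) = -17.55

10.2100 - 17.5500i


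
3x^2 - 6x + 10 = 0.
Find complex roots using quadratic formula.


disc = (-6)^2 - 4*3*10 = 36 - 120 = -84
sqrt(|disc|) = sqrt(84) = 9.1652
Real part = 6/(2*3) = 1.0000
Imag part = 9.1652/(2*3) = 1.5275

1.0000 ± 1.5275i


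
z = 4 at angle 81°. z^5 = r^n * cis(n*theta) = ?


r^5 = 4^5 = 1024
n*theta = 5*81° = 405° = 45° (mod 360)
a = 1024*cos(45°) = 724.0773
b = 1024*sin(45°) = 724.0773

1024 cis(45°) = 724.0773 + 724.0773i


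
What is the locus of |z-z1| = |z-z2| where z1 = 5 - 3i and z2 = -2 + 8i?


Equal distances means the locus is the perpendicular bisector of z1 and z2.
Midpoint = ((5+(-2))/2, (-3+8)/2) = (1.5000, 2.5000)

Perpendicular bisector through (1.5000, 2.5000)


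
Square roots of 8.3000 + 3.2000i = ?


|z| = sqrt(68.89+10.24) = 8.8955
sqrt((|z|+a)/2) = sqrt((8.8955+8.3)/2) = sqrt(8.5978) = 2.9322
sqrt((|z|-a)/2) = sqrt((8.8955-8.3)/2) = sqrt(0.2978) = 0.5457

±(2.9322 + 0.5457i) i.e. 2.9322 + 0.5457i and -2.9322 - 0.5457i


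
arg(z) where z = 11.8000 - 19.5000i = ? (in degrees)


Re = 11.8, Im = -19.5
arg = atan2(-19.5, 11.8) = -58.8207 degrees

arg(z) = -58.8207 degrees


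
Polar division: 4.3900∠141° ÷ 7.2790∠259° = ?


r = 4.3900 / 7.2790 = 0.6031
theta = 141° - 259° = -118° = 242° (mod 360)

0.6031 cis(242°)


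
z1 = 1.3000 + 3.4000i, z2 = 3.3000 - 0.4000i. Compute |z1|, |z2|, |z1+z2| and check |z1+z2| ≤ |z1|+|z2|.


|z1| = sqrt(1.3^2 + 3.4^2) = sqrt(13.25) = 3.6401
|z2| = sqrt(3.3^2 + (-0.4)^2) = sqrt(11.05) = 3.3242
z1+z2 = 4.6000 + 3.0000i
|z1+z2| = sqrt(30.16) = 5.4918
|z1|+|z2| = 3.6401 + 3.3242 = 6.9643

|z1+z2| = 5.4918 ≤ |z1|+|z2| = 6.9643 (verified)


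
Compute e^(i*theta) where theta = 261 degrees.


cos(261°) = -0.1564
sin(261°) = -0.9877

e^(i*261°) = -0.1564 - 0.9877i


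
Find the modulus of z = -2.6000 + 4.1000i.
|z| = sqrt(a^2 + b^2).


|z| = sqrt((-2.6)^2 + 4.1^2) = sqrt(6.76 + 16.81) = sqrt(23.57) = 4.8549

|z| = 4.8549


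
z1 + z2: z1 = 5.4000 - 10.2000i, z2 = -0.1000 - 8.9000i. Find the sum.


Real: 5.4 - 0.1 = 5.3
Imag: -10.2 - 8.9 = -19.1

5.3000 - 19.1000i


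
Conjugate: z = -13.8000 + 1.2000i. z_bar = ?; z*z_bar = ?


z_bar = -13.8000 - 1.2000i
z*z_bar = (-13.8)^2 + 1.2^2 = 190.44 + 1.44 = 191.88

z_bar = -13.8000 - 1.2000i, z*z_bar = 191.88


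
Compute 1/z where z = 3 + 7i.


|z|^2 = 9+49 = 58
1/z = (3 - 7i)/58

1/z = 0.0517 - 0.1207i


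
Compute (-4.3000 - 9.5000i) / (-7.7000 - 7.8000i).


Conjugate of z2 = -7.7000 + 7.8000i
Numerator: (-4.3000 - 9.5000i)(-7.7000 + 7.8000i) = 107.2100 + 39.6100i
Denominator: (-7.7)^2 + (-7.8)^2 = 120.13
Result = (107.2100 + 39.6100i)/120.13

0.8924 + 0.3297i


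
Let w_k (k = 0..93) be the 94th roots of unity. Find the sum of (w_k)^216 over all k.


The roots are w_k = w^k with w = e^(2*pi*i/94), and (w^k)^216 = (w^216)^k.
So S = 1 + u + u^2 + ... + u^(93) with u = w^216.
216 = 2*94 + 28, so 216 is not a multiple of 94: u = (w^94)^2 * w^28 = w^28 ≠ 1 (w is a primitive 94th root), while u^94 = (w^94)^216 = 1.
Geometric series: S = (1 - u^94)/(1 - u) = (1 - 1)/(1 - u) = 0

S = 0


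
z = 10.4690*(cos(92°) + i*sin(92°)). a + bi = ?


a = 10.4690*cos(92°) = 10.4690*(-0.0349) = -0.3654
b = 10.4690*sin(92°) = 10.4690*0.99939 = 10.4626

-0.3654 + 10.4626i


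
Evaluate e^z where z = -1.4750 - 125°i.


e^-1.4750 = 0.2288
cos(-125°) = -0.5736
sin(-125°) = -0.8192
Real = 0.2288*(-0.5736) = -0.1312
Imag = 0.2288*(-0.8192) = -0.1874

-0.1312 - 0.1874i


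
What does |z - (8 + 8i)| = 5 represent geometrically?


|z - z0| = r is a circle with center z0 and radius r.
Center = (8, 8), radius = 5

Circle with center (8, 8) and radius 5


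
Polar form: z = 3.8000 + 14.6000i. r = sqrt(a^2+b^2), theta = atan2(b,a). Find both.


r = sqrt(14.44+213.16) = sqrt(227.6) = 15.0864
theta = atan2(14.6, 3.8) = 75.4111 degrees

r = 15.0864, theta = 75.4111 degrees


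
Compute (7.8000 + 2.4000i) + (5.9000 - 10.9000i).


Real: 7.8 + 5.9 = 13.7
Imag: 2.4 - 10.9 = -8.5

13.7000 - 8.5000i


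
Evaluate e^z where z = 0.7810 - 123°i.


e^0.7810 = 2.1837
cos(-123°) = -0.54464
sin(-123°) = -0.83867
Real = 2.1837*(-0.54464) = -1.1893
Imag = 2.1837*(-0.83867) = -1.8314

-1.1893 - 1.8314i


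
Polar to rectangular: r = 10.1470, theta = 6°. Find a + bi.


a = 10.1470*cos(6°) = 10.1470*0.99452 = 10.0914
b = 10.1470*sin(6°) = 10.1470*0.10453 = 1.0607

10.0914 + 1.0607i


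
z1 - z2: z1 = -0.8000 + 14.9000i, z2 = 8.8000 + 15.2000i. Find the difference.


Real: -0.8 - 8.8 = -9.6
Imag: 14.9 - 15.2 = -0.3

-9.6000 - 0.3000i


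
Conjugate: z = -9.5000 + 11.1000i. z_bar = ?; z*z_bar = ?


z_bar = -9.5000 - 11.1000i
z*z_bar = (-9.5)^2 + 11.1^2 = 90.25 + 123.21 = 213.46

z_bar = -9.5000 - 11.1000i, z*z_bar = 213.46


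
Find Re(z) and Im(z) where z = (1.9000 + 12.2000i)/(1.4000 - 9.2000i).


Multiply by conjugate: (1.9000 + 12.2000i)(1.4000 + 9.2000i) / (1.4^2 + (-9.2)^2)
Numerator real = 1.9*1.4 + 12.2*(-9.2) = -109.58
Numerator imag = 12.2*1.4 - 1.9*(-9.2) = 34.56
Denominator = 86.6
Re(z) = -109.58/86.6 = -1.2654
Im(z) = 34.56/86.6 = 0.3991

Re(z) = -1.2654, Im(z) = 0.3991


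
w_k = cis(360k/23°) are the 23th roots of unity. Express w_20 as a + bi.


Angle = 360*20/23 = 313.0435°
a = cos(313.0435°) = 0.6826
b = sin(313.0435°) = -0.7308

0.6826 - 0.7308i


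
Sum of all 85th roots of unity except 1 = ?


With w = e^(2*pi*i/85), all 85 of the 85th roots of unity w^0 = 1, w, ..., w^(84) sum to 0: 1 + w + ... + w^(84) = (1 - w^85)/(1 - w) = 0 since w^85 = 1, w ≠ 1.
Removing the root 1: w + w^2 + ... + w^(84) = 0 - 1 = -1

Sum = -1


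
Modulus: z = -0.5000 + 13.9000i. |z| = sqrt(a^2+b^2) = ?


|z| = sqrt((-0.5)^2 + 13.9^2) = sqrt(0.25 + 193.21) = sqrt(193.46) = 13.9090

|z| = 13.9090


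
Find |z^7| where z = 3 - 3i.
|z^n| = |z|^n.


|z| = sqrt(9+9) = sqrt(18) = 4.2426
|z^7| = |z|^7 = (sqrt(18))^7 = 18^3 * sqrt(18) = 5832*sqrt(18)

|z^7| = 5832*sqrt(18) ≈ 24743.0805


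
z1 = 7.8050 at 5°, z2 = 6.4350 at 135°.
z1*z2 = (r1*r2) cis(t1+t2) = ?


r = 7.8050 * 6.4350 = 50.2252
theta = 5° + 135° = 140° = 140° (mod 360)

50.2252 cis(140°)


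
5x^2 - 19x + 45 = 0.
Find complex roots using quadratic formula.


disc = (-19)^2 - 4*5*45 = 361 - 900 = -539
sqrt(|disc|) = sqrt(539) = 23.2164
Real part = 19/(2*5) = 1.9000
Imag part = 23.2164/(2*5) = 2.3216

1.9000 ± 2.3216i


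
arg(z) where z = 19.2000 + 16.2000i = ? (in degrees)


Re = 19.2, Im = 16.2
arg = atan2(16.2, 19.2) = 40.1560 degrees

arg(z) = 40.1560 degrees


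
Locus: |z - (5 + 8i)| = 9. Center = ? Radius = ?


|z - z0| = r is a circle with center z0 and radius r.
Center = (5, 8), radius = 9

Circle with center (5, 8) and radius 9


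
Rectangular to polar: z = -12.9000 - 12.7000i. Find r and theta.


r = sqrt(166.41+161.29) = sqrt(327.7) = 18.1025
theta = atan2(-12.7, -12.9) = -135.4476 degrees

r = 18.1025, theta = -135.4476 degrees


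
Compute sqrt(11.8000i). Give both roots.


|z| = sqrt(0+139.24) = 11.8000
sqrt((|z|+a)/2) = sqrt((11.8000+0)/2) = sqrt(5.9000) = 2.4290
sqrt((|z|-a)/2) = sqrt((11.8000-0)/2) = sqrt(5.9000) = 2.4290

±(2.4290 + 2.4290i) i.e. 2.4290 + 2.4290i and -2.4290 - 2.4290i


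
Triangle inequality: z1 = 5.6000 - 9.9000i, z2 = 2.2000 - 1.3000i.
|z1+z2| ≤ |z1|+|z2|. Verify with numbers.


|z1| = sqrt(5.6^2 + (-9.9)^2) = sqrt(129.37) = 11.3741
|z2| = sqrt(2.2^2 + (-1.3)^2) = sqrt(6.53) = 2.5554
z1+z2 = 7.8000 - 11.2000i
|z1+z2| = sqrt(186.28) = 13.6484
|z1|+|z2| = 11.3741 + 2.5554 = 13.9295

|z1+z2| = 13.6484 ≤ |z1|+|z2| = 13.9295 (verified)


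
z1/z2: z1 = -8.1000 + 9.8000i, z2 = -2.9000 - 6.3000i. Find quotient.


Conjugate of z2 = -2.9000 + 6.3000i
Numerator: (-8.1000 + 9.8000i)(-2.9000 + 6.3000i) = -38.2500 - 79.4500i
Denominator: (-2.9)^2 + (-6.3)^2 = 48.1
Result = (-38.2500 - 79.4500i)/48.1

-0.7952 - 1.6518i


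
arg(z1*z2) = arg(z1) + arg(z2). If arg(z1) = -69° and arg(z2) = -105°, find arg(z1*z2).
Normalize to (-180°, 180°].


arg(z1*z2) = -69° - 105° = -174°
Normalized to (-180°, 180°]: -174°

-174°


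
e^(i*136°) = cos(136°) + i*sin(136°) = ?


cos(136°) = -0.7193
sin(136°) = 0.6947

e^(i*136°) = -0.7193 + 0.6947i


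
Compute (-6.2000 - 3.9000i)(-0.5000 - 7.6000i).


Real = -6.2*(-0.5) - (-3.9)*(-7.6) = 3.1 - 29.64 = -26.54
Imag = -6.2*(-7.6) - (0.5)*(-3.9) = 47.12 + 1.95 = 49.07

-26.5400 + 49.0700i


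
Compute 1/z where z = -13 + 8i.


|z|^2 = 169+64 = 233
1/z = (-13 - 8i)/233

1/z = -0.0558 - 0.0343i


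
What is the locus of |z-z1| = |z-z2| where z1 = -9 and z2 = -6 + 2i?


Equal distances means the locus is the perpendicular bisector of z1 and z2.
Midpoint = ((-9+(-6))/2, (0+2)/2) = (-7.5000, 1.0000)

Perpendicular bisector through (-7.5000, 1.0000)


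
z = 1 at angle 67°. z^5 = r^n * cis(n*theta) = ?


r^5 = 1^5 = 1
n*theta = 5*67° = 335° = 335° (mod 360)
a = 1*cos(335°) = 0.9063
b = 1*sin(335°) = -0.4226

1 cis(335°) = 0.9063 - 0.4226i


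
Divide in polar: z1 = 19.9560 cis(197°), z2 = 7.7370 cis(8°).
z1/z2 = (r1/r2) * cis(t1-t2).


r = 19.9560 / 7.7370 = 2.5793
theta = 197° - 8° = 189° = 189° (mod 360)

2.5793 cis(189°)


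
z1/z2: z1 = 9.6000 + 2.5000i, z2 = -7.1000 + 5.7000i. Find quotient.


Conjugate of z2 = -7.1000 - 5.7000i
Numerator: (9.6000 + 2.5000i)(-7.1000 - 5.7000i) = -53.9100 - 72.4700i
Denominator: (-7.1)^2 + 5.7^2 = 82.9
Result = (-53.9100 - 72.4700i)/82.9

-0.6503 - 0.8742i


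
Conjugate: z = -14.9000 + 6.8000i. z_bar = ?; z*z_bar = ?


z_bar = -14.9000 - 6.8000i
z*z_bar = (-14.9)^2 + 6.8^2 = 222.01 + 46.24 = 268.25

z_bar = -14.9000 - 6.8000i, z*z_bar = 268.25


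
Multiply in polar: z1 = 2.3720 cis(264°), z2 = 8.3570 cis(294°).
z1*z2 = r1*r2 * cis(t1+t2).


r = 2.3720 * 8.3570 = 19.8228
theta = 264° + 294° = 558° = 198° (mod 360)

19.8228 cis(198°)


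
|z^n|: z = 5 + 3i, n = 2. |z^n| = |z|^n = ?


|z| = sqrt(25+9) = sqrt(34) = 5.8310
|z^2| = |z|^2 = (sqrt(34))^2 = 34

|z^2| = 34


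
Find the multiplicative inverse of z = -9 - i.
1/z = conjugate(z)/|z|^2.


|z|^2 = 81+1 = 82
1/z = (-9 + 1i)/82

1/z = -0.1098 + 0.0122i


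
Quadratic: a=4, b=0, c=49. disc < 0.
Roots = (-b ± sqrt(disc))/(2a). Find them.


disc = 0^2 - 4*4*49 = 0 - 784 = -784
sqrt(|disc|) = sqrt(784) = 28.0000
Real part = 0/(2*4) = 0
Imag part = 28.0000/(2*4) = 3.5000

0 ± 3.5000i


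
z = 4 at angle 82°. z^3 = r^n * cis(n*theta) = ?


r^3 = 4^3 = 64
n*theta = 3*82° = 246° = 246° (mod 360)
a = 64*cos(246°) = -26.0311
b = 64*sin(246°) = -58.4669

64 cis(246°) = -26.0311 - 58.4669i


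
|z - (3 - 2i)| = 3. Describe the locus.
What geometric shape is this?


|z - z0| = r is a circle with center z0 and radius r.
Center = (3, -2), radius = 3

Circle with center (3, -2) and radius 3


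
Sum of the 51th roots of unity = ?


The sum of all 51th roots of unity is 0.
Geometric series: (1 - w^51)/(1 - w) = (1-1)/(1-w) = 0 since w^51 = 1, w ≠ 1.
Alternatively: coefficient of z^50 in z^51 - 1 is 0.

0


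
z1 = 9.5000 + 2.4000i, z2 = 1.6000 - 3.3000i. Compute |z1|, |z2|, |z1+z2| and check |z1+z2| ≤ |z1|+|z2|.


|z1| = sqrt(9.5^2 + 2.4^2) = sqrt(96.01) = 9.7985
|z2| = sqrt(1.6^2 + (-3.3)^2) = sqrt(13.45) = 3.6674
z1+z2 = 11.1000 - 0.9000i
|z1+z2| = sqrt(124.02) = 11.1364
|z1|+|z2| = 9.7985 + 3.6674 = 13.4659

|z1+z2| = 11.1364 ≤ |z1|+|z2| = 13.4659 (verified)


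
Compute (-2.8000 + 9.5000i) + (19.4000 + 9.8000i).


Real: -2.8 + 19.4 = 16.6
Imag: 9.5 + 9.8 = 19.3

16.6000 + 19.3000i


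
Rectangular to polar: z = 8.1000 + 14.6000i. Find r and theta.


r = sqrt(65.61+213.16) = sqrt(278.77) = 16.6964
theta = atan2(14.6, 8.1) = 60.9787 degrees

r = 16.6964, theta = 60.9787 degrees


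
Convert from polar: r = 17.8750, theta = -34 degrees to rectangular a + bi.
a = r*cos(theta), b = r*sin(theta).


a = 17.8750*cos(-34°) = 17.8750*0.8290376 = 14.8190
b = 17.8750*sin(-34°) = 17.8750*(-0.559193) = -9.9956

14.8190 - 9.9956i


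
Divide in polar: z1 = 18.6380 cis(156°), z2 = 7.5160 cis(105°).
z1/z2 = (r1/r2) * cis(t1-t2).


r = 18.6380 / 7.5160 = 2.4798
theta = 156° - 105° = 51° = 51° (mod 360)

2.4798 cis(51°)


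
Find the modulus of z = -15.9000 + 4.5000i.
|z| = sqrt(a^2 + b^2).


|z| = sqrt((-15.9)^2 + 4.5^2) = sqrt(252.81 + 20.25) = sqrt(273.06) = 16.5245

|z| = 16.5245


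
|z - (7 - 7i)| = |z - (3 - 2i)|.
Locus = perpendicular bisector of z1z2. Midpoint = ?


Equal distances means the locus is the perpendicular bisector of z1 and z2.
Midpoint = ((7+3)/2, (-7+(-2))/2) = (5.0000, -4.5000)

Perpendicular bisector through (5.0000, -4.5000)


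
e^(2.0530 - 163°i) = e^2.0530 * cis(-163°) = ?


e^2.0530 = 7.7912
cos(-163°) = -0.956305
sin(-163°) = -0.29237
Real = 7.7912*(-0.956305) = -7.4508
Imag = 7.7912*(-0.29237) = -2.2779

-7.4508 - 2.2779i


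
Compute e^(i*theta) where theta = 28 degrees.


cos(28°) = 0.8829
sin(28°) = 0.4695

e^(i*28°) = 0.8829 + 0.4695i


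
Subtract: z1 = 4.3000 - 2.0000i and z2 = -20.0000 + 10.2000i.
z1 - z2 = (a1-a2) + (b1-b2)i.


Real: 4.3 + 20 = 24.3
Imag: -2 - 10.2 = -12.2

24.3000 - 12.2000i


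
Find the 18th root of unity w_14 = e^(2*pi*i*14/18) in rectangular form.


Angle = 360*14/18 = 280°
a = cos(280°) = 0.1736
b = sin(280°) = -0.9848

0.1736 - 0.9848i


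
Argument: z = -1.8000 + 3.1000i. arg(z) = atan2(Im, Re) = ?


Re = -1.8, Im = 3.1
arg = atan2(3.1, -1.8) = 120.1414 degrees

arg(z) = 120.1414 degrees


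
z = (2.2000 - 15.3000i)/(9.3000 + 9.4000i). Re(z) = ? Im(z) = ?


Multiply by conjugate: (2.2000 - 15.3000i)(9.3000 - 9.4000i) / (9.3^2 + 9.4^2)
Numerator real = 2.2*9.3 - (15.3)*9.4 = -123.36
Numerator imag = -15.3*9.3 - 2.2*9.4 = -162.97
Denominator = 174.85
Re(z) = -123.36/174.85 = -0.7055
Im(z) = -162.97/174.85 = -0.9321

Re(z) = -0.7055, Im(z) = -0.9321


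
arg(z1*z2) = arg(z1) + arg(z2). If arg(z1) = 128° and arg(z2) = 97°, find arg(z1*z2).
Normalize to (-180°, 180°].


arg(z1*z2) = 128° + 97° = 225°
Normalized to (-180°, 180°]: -135°

-135°


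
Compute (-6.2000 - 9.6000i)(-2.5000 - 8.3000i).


Real = -6.2*(-2.5) - (-9.6)*(-8.3) = 15.5 - 79.68 = -64.18
Imag = -6.2*(-8.3) - (2.5)*(-9.6) = 51.46 + 24 = 75.46

-64.1800 + 75.4600i


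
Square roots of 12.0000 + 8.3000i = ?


|z| = sqrt(144+68.89) = 14.5908
sqrt((|z|+a)/2) = sqrt((14.5908+12)/2) = sqrt(13.2954) = 3.6463
sqrt((|z|-a)/2) = sqrt((14.5908-12)/2) = sqrt(1.2954) = 1.1381

±(3.6463 + 1.1381i) i.e. 3.6463 + 1.1381i and -3.6463 - 1.1381i


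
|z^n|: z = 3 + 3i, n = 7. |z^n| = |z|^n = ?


|z| = sqrt(9+9) = sqrt(18) = 4.2426
|z^7| = |z|^7 = (sqrt(18))^7 = 18^3 * sqrt(18) = 5832*sqrt(18)

|z^7| = 5832*sqrt(18) ≈ 24743.0805


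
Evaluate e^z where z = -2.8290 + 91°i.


e^-2.8290 = 0.0591
cos(91°) = -0.0175
sin(91°) = 0.9998
Real = 0.0591*(-0.0175) = -0.0010
Imag = 0.0591*0.9998 = 0.0591

-0.0010 + 0.0591i


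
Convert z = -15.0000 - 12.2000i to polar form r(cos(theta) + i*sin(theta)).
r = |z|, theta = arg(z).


r = sqrt(225+148.84) = sqrt(373.84) = 19.3349
theta = atan2(-12.2, -15) = -140.8774 degrees

r = 19.3349, theta = -140.8774 degrees


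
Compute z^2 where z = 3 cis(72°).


r^2 = 3^2 = 9
n*theta = 2*72° = 144° = 144° (mod 360)
a = 9*cos(144°) = -7.2812
b = 9*sin(144°) = 5.2901

9 cis(144°) = -7.2812 + 5.2901i


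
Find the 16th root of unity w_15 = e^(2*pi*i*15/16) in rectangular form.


Angle = 360*15/16 = 337.5°
a = cos(337.5°) = 0.9239
b = sin(337.5°) = -0.3827

0.9239 - 0.3827i


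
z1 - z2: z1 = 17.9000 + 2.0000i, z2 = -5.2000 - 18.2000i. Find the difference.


Real: 17.9 + 5.2 = 23.1
Imag: 2 + 18.2 = 20.2

23.1000 + 20.2000i


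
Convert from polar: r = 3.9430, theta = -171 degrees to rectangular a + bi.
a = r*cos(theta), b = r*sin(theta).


a = 3.9430*cos(-171°) = 3.9430*(-0.9877) = -3.8945
b = 3.9430*sin(-171°) = 3.9430*(-0.15643) = -0.6168

-3.8945 - 0.6168i


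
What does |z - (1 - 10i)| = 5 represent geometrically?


|z - z0| = r is a circle with center z0 and radius r.
Center = (1, -10), radius = 5

Circle with center (1, -10) and radius 5


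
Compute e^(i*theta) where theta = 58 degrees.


cos(58°) = 0.5299
sin(58°) = 0.8480

e^(i*58°) = 0.5299 + 0.8480i


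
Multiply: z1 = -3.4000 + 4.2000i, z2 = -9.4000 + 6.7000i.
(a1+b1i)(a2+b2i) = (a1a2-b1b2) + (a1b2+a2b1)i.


Real = -3.4*(-9.4) - 4.2*6.7 = 31.96 - 28.14 = 3.82
Imag = -3.4*6.7 - (9.4)*4.2 = -22.78 - (39.48) = -62.26

3.8200 - 62.2600i


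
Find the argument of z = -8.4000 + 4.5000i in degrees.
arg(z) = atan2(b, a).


Re = -8.4, Im = 4.5
arg = atan2(4.5, -8.4) = 151.8214 degrees

arg(z) = 151.8214 degrees


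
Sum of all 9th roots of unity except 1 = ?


With w = e^(2*pi*i/9), all 9 of the 9th roots of unity w^0 = 1, w, ..., w^(8) sum to 0: 1 + w + ... + w^(8) = (1 - w^9)/(1 - w) = 0 since w^9 = 1, w ≠ 1.
Removing the root 1: w + w^2 + ... + w^(8) = 0 - 1 = -1

Sum = -1


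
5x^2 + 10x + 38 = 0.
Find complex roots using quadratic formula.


disc = 10^2 - 4*5*38 = 100 - 760 = -660
sqrt(|disc|) = sqrt(660) = 25.6905
Real part = -10/(2*5) = -1.0000
Imag part = 25.6905/(2*5) = 2.5690

-1.0000 ± 2.5690i


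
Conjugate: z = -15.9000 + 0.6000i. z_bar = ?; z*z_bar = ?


z_bar = -15.9000 - 0.6000i
z*z_bar = (-15.9)^2 + 0.6^2 = 252.81 + 0.36 = 253.17

z_bar = -15.9000 - 0.6000i, z*z_bar = 253.17


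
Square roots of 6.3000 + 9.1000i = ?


|z| = sqrt(39.69+82.81) = 11.0680
sqrt((|z|+a)/2) = sqrt((11.0680+6.3)/2) = sqrt(8.6840) = 2.9469
sqrt((|z|-a)/2) = sqrt((11.0680-6.3)/2) = sqrt(2.3840) = 1.5440

±(2.9469 + 1.5440i) i.e. 2.9469 + 1.5440i and -2.9469 - 1.5440i


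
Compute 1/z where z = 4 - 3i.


|z|^2 = 16+9 = 25
1/z = (4 + 3i)/25

1/z = 0.1600 + 0.1200i


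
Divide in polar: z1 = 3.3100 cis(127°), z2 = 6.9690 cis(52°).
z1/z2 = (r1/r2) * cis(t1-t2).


r = 3.3100 / 6.9690 = 0.4750
theta = 127° - 52° = 75° = 75° (mod 360)

0.4750 cis(75°)


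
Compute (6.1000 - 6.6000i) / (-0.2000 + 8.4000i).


Conjugate of z2 = -0.2000 - 8.4000i
Numerator: (6.1000 - 6.6000i)(-0.2000 - 8.4000i) = -56.6600 - 49.9200i
Denominator: (-0.2)^2 + 8.4^2 = 70.6
Result = (-56.6600 - 49.9200i)/70.6

-0.8025 - 0.7071i


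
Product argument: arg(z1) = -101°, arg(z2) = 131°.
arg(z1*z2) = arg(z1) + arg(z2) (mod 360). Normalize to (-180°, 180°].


arg(z1*z2) = -101° + 131° = 30°
Normalized to (-180°, 180°]: 30°

30°


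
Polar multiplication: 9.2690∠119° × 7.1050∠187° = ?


r = 9.2690 * 7.1050 = 65.8562
theta = 119° + 187° = 306° = 306° (mod 360)

65.8562 cis(306°)


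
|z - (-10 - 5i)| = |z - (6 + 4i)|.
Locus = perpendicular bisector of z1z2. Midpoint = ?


Equal distances means the locus is the perpendicular bisector of z1 and z2.
Midpoint = ((-10+6)/2, (-5+4)/2) = (-2.0000, -0.5000)

Perpendicular bisector through (-2.0000, -0.5000)


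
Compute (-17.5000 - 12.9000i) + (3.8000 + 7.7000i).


Real: -17.5 + 3.8 = -13.7
Imag: -12.9 + 7.7 = -5.2

-13.7000 - 5.2000i


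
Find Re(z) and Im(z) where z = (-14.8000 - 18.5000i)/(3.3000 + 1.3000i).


Multiply by conjugate: (-14.8000 - 18.5000i)(3.3000 - 1.3000i) / (3.3^2 + 1.3^2)
Numerator real = -14.8*3.3 - (18.5)*1.3 = -72.89
Numerator imag = -18.5*3.3 - (-14.8)*1.3 = -41.81
Denominator = 12.58
Re(z) = -72.89/12.58 = -5.7941
Im(z) = -41.81/12.58 = -3.3235

Re(z) = -5.7941, Im(z) = -3.3235


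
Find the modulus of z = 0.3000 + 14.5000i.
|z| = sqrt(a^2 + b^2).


|z| = sqrt(0.3^2 + 14.5^2) = sqrt(0.09 + 210.25) = sqrt(210.34) = 14.5031

|z| = 14.5031


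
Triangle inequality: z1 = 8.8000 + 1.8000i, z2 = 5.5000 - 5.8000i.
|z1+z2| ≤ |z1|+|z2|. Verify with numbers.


|z1| = sqrt(8.8^2 + 1.8^2) = sqrt(80.68) = 8.9822
|z2| = sqrt(5.5^2 + (-5.8)^2) = sqrt(63.89) = 7.9931
z1+z2 = 14.3000 - 4.0000i
|z1+z2| = sqrt(220.49) = 14.8489
|z1|+|z2| = 8.9822 + 7.9931 = 16.9753

|z1+z2| = 14.8489 ≤ |z1|+|z2| = 16.9753 (verified)


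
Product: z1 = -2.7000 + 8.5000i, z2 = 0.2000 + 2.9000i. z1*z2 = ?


Real = -2.7*0.2 - 8.5*2.9 = -0.54 - 24.65 = -25.19
Imag = -2.7*2.9 + 0.2*8.5 = -7.83 + 1.7 = -6.13

-25.1900 - 6.1300i


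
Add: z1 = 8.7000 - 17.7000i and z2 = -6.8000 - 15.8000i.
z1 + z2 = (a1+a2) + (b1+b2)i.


Real: 8.7 - 6.8 = 1.9
Imag: -17.7 - 15.8 = -33.5

1.9000 - 33.5000i


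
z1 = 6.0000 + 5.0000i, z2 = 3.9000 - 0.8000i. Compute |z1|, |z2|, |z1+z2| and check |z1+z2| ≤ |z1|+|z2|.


|z1| = sqrt(6^2 + 5^2) = sqrt(61) = 7.8102
|z2| = sqrt(3.9^2 + (-0.8)^2) = sqrt(15.85) = 3.9812
z1+z2 = 9.9000 + 4.2000i
|z1+z2| = sqrt(115.65) = 10.7541
|z1|+|z2| = 7.8102 + 3.9812 = 11.7914

|z1+z2| = 10.7541 ≤ |z1|+|z2| = 11.7914 (verified)


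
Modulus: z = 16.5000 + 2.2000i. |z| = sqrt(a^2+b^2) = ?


|z| = sqrt(16.5^2 + 2.2^2) = sqrt(272.25 + 4.84) = sqrt(277.09) = 16.6460

|z| = 16.6460


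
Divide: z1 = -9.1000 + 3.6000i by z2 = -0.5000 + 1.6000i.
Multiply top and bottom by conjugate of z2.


Conjugate of z2 = -0.5000 - 1.6000i
Numerator: (-9.1000 + 3.6000i)(-0.5000 - 1.6000i) = 10.3100 + 12.7600i
Denominator: (-0.5)^2 + 1.6^2 = 2.81
Result = (10.3100 + 12.7600i)/2.81

3.6690 + 4.5409i


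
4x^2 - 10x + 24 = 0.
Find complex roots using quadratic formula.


disc = (-10)^2 - 4*4*24 = 100 - 384 = -284
sqrt(|disc|) = sqrt(284) = 16.8523
Real part = 10/(2*4) = 1.2500
Imag part = 16.8523/(2*4) = 2.1065

1.2500 ± 2.1065i


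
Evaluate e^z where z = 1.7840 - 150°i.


e^1.7840 = 5.9536
cos(-150°) = -0.86603
sin(-150°) = -0.5
Real = 5.9536*(-0.86603) = -5.1560
Imag = 5.9536*(-0.5) = -2.9768

-5.1560 - 2.9768i


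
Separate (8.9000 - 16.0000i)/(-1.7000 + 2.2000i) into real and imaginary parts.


Multiply by conjugate: (8.9000 - 16.0000i)(-1.7000 - 2.2000i) / ((-1.7)^2 + 2.2^2)
Numerator real = 8.9*(-1.7) - (16)*2.2 = -50.33
Numerator imag = -16*(-1.7) - 8.9*2.2 = 7.62
Denominator = 7.73
Re(z) = -50.33/7.73 = -6.5110
Im(z) = 7.62/7.73 = 0.9858

Re(z) = -6.5110, Im(z) = 0.9858


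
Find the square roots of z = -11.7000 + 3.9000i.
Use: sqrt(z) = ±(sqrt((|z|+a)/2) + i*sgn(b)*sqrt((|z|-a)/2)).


|z| = sqrt(136.89+15.21) = 12.3329
sqrt((|z|+a)/2) = sqrt((12.3329+(-11.7))/2) = sqrt(0.3164) = 0.5625
sqrt((|z|-a)/2) = sqrt((12.3329-(-11.7))/2) = sqrt(12.0164) = 3.4665

±(0.5625 + 3.4665i) i.e. 0.5625 + 3.4665i and -0.5625 - 3.4665i


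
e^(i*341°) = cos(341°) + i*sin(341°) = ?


cos(341°) = 0.9455
sin(341°) = -0.3256

e^(i*341°) = 0.9455 - 0.3256i


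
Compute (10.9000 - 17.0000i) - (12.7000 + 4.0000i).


Real: 10.9 - 12.7 = -1.8
Imag: -17 - 4 = -21

-1.8000 - 21.0000i


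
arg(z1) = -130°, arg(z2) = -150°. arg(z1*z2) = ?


arg(z1*z2) = -130° - 150° = -280°
Normalized to (-180°, 180°]: 80°

80°


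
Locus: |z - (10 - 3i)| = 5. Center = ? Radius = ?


|z - z0| = r is a circle with center z0 and radius r.
Center = (10, -3), radius = 5

Circle with center (10, -3) and radius 5


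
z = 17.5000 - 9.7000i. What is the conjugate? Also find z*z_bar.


z_bar = 17.5000 + 9.7000i
z*z_bar = 17.5^2 + (-9.7)^2 = 306.25 + 94.09 = 400.34

z_bar = 17.5000 + 9.7000i, z*z_bar = 400.34


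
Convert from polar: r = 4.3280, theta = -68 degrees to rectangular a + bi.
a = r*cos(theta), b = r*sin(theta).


a = 4.3280*cos(-68°) = 4.3280*0.3746 = 1.6213
b = 4.3280*sin(-68°) = 4.3280*(-0.9272) = -4.0129

1.6213 - 4.0129i


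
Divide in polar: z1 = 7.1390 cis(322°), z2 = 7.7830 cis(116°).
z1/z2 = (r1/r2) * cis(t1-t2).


r = 7.1390 / 7.7830 = 0.9173
theta = 322° - 116° = 206° = 206° (mod 360)

0.9173 cis(206°)


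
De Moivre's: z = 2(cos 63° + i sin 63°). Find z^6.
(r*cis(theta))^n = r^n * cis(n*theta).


r^6 = 2^6 = 64
n*theta = 6*63° = 378° = 18° (mod 360)
a = 64*cos(18°) = 60.8676
b = 64*sin(18°) = 19.7771

64 cis(18°) = 60.8676 + 19.7771i


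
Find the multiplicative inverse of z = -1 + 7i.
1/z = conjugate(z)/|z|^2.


|z|^2 = 1+49 = 50
1/z = (-1 - 7i)/50

1/z = -0.0200 - 0.1400i


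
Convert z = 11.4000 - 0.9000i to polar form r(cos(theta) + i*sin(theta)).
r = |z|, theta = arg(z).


r = sqrt(129.96+0.81) = sqrt(130.77) = 11.4355
theta = atan2(-0.9, 11.4) = -4.5140 degrees

r = 11.4355, theta = -4.5140 degrees


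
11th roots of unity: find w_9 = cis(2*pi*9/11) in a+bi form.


Angle = 360*9/11 = 294.5455°
a = cos(294.5455°) = 0.4154
b = sin(294.5455°) = -0.9096

0.4154 - 0.9096i


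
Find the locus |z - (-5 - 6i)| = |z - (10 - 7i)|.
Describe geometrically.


Equal distances means the locus is the perpendicular bisector of z1 and z2.
Midpoint = ((-5+10)/2, (-6+(-7))/2) = (2.5000, -6.5000)

Perpendicular bisector through (2.5000, -6.5000)


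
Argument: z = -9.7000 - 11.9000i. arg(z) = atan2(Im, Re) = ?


Re = -9.7, Im = -11.9
arg = atan2(-11.9, -9.7) = -129.1844 degrees

arg(z) = -129.1844 degrees
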